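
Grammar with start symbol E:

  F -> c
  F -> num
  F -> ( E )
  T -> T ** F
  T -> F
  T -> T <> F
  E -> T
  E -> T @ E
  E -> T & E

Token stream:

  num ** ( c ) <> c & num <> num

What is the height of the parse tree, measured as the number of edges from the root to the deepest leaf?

[E [T [T [T [F num]] ** [F ( [E [T [F c]]] )]] <> [F c]] & [E [T [T [F num]] <> [F num]]]]

7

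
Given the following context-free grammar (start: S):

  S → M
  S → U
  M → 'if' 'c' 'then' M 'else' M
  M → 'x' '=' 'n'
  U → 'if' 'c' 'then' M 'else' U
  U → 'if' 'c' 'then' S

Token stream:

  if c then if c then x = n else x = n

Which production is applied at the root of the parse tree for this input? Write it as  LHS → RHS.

[S [U if c then [S [M if c then [M x = n] else [M x = n]]]]]

S → U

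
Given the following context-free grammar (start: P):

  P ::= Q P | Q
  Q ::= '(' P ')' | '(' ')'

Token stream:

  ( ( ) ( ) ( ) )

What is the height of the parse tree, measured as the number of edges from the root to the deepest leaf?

6

[P [Q ( [P [Q ( )] [P [Q ( )] [P [Q ( )]]]] )]]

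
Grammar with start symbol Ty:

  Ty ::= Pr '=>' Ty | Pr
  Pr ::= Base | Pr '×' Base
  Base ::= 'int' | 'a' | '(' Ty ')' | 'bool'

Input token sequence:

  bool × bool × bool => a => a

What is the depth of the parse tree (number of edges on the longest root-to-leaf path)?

[Ty [Pr [Pr [Pr [Base bool]] × [Base bool]] × [Base bool]] => [Ty [Pr [Base a]] => [Ty [Pr [Base a]]]]]

5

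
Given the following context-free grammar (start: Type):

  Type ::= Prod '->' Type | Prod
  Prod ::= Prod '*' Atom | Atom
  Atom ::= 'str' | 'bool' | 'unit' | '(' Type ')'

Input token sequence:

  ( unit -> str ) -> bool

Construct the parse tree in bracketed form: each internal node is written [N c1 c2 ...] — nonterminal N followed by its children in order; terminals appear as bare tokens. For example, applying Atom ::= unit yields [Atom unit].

Type
Prod -> Type
Atom -> Type
( Type ) -> Type
( Prod -> Type ) -> Type
( Atom -> Type ) -> Type
( unit -> Type ) -> Type
( unit -> Prod ) -> Type
( unit -> Atom ) -> Type
( unit -> str ) -> Type
( unit -> str ) -> Prod
( unit -> str ) -> Atom
( unit -> str ) -> bool

[Type [Prod [Atom ( [Type [Prod [Atom unit]] -> [Type [Prod [Atom str]]]] )]] -> [Type [Prod [Atom bool]]]]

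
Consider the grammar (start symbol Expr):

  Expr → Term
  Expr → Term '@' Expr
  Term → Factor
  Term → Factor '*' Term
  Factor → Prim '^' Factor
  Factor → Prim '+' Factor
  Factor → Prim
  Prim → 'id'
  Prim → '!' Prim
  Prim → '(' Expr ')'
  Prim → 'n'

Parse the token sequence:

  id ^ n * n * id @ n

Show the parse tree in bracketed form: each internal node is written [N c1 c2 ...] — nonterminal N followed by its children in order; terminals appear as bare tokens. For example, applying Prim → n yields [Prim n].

Expr
Term @ Expr
Factor * Term @ Expr
Prim ^ Factor * Term @ Expr
id ^ Factor * Term @ Expr
id ^ Prim * Term @ Expr
id ^ n * Term @ Expr
id ^ n * Factor * Term @ Expr
id ^ n * Prim * Term @ Expr
id ^ n * n * Term @ Expr
id ^ n * n * Factor @ Expr
id ^ n * n * Prim @ Expr
id ^ n * n * id @ Expr
id ^ n * n * id @ Term
id ^ n * n * id @ Factor
id ^ n * n * id @ Prim
id ^ n * n * id @ n

[Expr [Term [Factor [Prim id] ^ [Factor [Prim n]]] * [Term [Factor [Prim n]] * [Term [Factor [Prim id]]]]] @ [Expr [Term [Factor [Prim n]]]]]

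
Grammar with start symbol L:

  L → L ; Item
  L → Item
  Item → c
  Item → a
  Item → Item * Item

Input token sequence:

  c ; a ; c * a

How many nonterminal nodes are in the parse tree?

8

[L [L [L [Item c]] ; [Item a]] ; [Item [Item c] * [Item a]]]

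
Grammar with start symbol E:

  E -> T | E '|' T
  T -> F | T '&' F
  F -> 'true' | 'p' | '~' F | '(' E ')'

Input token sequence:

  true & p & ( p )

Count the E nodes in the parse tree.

[E [T [T [T [F true]] & [F p]] & [F ( [E [T [F p]]] )]]]

2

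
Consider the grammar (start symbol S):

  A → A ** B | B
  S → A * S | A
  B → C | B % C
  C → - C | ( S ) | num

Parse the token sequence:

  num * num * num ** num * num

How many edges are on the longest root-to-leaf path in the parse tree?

[S [A [B [C num]]] * [S [A [B [C num]]] * [S [A [A [B [C num]]] ** [B [C num]]] * [S [A [B [C num]]]]]]]

7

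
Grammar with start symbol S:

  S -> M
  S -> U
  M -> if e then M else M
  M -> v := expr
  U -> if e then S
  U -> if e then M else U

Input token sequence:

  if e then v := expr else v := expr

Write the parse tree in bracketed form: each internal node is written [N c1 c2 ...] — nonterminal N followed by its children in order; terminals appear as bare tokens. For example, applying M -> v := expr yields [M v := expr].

[S [M if e then [M v := expr] else [M v := expr]]]

S
M
if e then M else M
if e then v := expr else M
if e then v := expr else v := expr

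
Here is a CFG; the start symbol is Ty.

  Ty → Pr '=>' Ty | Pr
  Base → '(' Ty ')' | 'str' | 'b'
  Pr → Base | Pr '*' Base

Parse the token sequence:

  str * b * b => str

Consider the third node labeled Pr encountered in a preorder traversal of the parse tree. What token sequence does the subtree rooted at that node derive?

[Ty [Pr [Pr [Pr [Base str]] * [Base b]] * [Base b]] => [Ty [Pr [Base str]]]]

str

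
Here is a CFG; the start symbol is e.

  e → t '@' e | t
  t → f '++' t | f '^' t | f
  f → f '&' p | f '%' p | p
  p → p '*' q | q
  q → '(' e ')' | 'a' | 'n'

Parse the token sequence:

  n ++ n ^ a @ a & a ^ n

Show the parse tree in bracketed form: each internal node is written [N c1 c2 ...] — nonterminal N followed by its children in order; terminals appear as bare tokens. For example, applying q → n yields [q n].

[e [t [f [p [q n]]] ++ [t [f [p [q n]]] ^ [t [f [p [q a]]]]]] @ [e [t [f [f [p [q a]]] & [p [q a]]] ^ [t [f [p [q n]]]]]]]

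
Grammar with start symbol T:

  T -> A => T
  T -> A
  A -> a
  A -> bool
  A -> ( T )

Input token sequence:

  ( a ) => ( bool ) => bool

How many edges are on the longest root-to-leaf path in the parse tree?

5

[T [A ( [T [A a]] )] => [T [A ( [T [A bool]] )] => [T [A bool]]]]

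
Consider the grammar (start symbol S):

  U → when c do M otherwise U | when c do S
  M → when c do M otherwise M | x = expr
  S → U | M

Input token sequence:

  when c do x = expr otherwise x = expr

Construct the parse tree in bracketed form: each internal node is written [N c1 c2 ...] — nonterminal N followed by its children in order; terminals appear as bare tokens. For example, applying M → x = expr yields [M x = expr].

[S [M when c do [M x = expr] otherwise [M x = expr]]]

S
M
when c do M otherwise M
when c do x = expr otherwise M
when c do x = expr otherwise x = expr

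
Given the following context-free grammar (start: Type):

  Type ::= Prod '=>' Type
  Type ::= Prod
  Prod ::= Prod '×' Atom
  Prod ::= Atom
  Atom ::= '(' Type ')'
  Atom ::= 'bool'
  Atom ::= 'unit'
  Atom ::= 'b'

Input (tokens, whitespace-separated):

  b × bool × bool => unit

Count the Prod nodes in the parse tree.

4

[Type [Prod [Prod [Prod [Atom b]] × [Atom bool]] × [Atom bool]] => [Type [Prod [Atom unit]]]]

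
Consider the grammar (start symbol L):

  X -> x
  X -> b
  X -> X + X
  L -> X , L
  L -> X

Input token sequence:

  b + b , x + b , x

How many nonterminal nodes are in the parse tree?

[L [X [X b] + [X b]] , [L [X [X x] + [X b]] , [L [X x]]]]

10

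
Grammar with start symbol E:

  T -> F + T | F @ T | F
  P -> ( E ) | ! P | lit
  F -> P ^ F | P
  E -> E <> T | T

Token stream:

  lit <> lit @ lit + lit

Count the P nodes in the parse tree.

[E [E [T [F [P lit]]]] <> [T [F [P lit]] @ [T [F [P lit]] + [T [F [P lit]]]]]]

4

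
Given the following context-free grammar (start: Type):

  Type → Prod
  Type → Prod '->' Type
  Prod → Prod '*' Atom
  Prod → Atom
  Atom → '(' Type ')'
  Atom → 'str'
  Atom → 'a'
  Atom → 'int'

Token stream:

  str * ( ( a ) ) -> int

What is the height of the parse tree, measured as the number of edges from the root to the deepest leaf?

[Type [Prod [Prod [Atom str]] * [Atom ( [Type [Prod [Atom ( [Type [Prod [Atom a]]] )]]] )]] -> [Type [Prod [Atom int]]]]

9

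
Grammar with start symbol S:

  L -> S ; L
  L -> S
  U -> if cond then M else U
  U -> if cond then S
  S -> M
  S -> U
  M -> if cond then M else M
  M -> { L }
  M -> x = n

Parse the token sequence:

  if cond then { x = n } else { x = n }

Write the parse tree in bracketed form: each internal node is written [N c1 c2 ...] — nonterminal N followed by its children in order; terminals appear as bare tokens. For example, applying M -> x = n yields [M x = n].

[S [M if cond then [M { [L [S [M x = n]]] }] else [M { [L [S [M x = n]]] }]]]

S
M
if cond then M else M
if cond then { L } else M
if cond then { S } else M
if cond then { M } else M
if cond then { x = n } else M
if cond then { x = n } else { L }
if cond then { x = n } else { S }
if cond then { x = n } else { M }
if cond then { x = n } else { x = n }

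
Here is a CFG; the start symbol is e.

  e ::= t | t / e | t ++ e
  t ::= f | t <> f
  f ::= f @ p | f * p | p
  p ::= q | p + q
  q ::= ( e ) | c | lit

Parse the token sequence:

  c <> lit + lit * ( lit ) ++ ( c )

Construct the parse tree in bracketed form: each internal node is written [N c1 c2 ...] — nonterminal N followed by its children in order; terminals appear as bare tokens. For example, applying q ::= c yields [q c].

[e [t [t [f [p [q c]]]] <> [f [f [p [p [q lit]] + [q lit]]] * [p [q ( [e [t [f [p [q lit]]]]] )]]]] ++ [e [t [f [p [q ( [e [t [f [p [q c]]]]] )]]]]]]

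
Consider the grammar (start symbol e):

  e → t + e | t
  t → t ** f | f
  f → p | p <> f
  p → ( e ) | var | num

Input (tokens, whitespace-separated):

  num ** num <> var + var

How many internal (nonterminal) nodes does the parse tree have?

13

[e [t [t [f [p num]]] ** [f [p num] <> [f [p var]]]] + [e [t [f [p var]]]]]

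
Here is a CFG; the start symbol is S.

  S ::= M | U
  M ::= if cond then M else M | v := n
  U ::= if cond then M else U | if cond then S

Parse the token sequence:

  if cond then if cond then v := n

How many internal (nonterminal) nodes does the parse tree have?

6

[S [U if cond then [S [U if cond then [S [M v := n]]]]]]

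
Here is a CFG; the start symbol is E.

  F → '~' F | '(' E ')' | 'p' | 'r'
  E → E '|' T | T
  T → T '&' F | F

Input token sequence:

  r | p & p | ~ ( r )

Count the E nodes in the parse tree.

4

[E [E [E [T [F r]]] | [T [T [F p]] & [F p]]] | [T [F ~ [F ( [E [T [F r]]] )]]]]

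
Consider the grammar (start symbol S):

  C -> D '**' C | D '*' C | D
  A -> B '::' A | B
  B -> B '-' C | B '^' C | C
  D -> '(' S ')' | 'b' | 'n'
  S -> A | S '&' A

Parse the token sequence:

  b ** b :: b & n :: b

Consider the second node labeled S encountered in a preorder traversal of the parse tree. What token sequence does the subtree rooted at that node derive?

b ** b :: b

[S [S [A [B [C [D b] ** [C [D b]]]] :: [A [B [C [D b]]]]]] & [A [B [C [D n]]] :: [A [B [C [D b]]]]]]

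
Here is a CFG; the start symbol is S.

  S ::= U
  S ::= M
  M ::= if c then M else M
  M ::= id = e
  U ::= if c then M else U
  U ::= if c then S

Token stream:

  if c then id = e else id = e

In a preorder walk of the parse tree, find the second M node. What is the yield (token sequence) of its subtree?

[S [M if c then [M id = e] else [M id = e]]]

id = e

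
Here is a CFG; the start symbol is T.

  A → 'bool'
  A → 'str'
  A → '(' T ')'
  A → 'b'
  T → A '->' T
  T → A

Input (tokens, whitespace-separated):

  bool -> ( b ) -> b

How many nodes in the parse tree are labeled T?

[T [A bool] -> [T [A ( [T [A b]] )] -> [T [A b]]]]

4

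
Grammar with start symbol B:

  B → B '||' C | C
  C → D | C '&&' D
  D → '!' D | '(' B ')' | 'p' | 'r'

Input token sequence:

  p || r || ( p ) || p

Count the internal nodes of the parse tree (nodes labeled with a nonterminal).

[B [B [B [B [C [D p]]] || [C [D r]]] || [C [D ( [B [C [D p]]] )]]] || [C [D p]]]

15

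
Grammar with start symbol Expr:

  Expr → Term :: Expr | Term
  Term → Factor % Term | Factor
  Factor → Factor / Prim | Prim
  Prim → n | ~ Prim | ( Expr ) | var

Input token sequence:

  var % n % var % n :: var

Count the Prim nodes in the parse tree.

5

[Expr [Term [Factor [Prim var]] % [Term [Factor [Prim n]] % [Term [Factor [Prim var]] % [Term [Factor [Prim n]]]]]] :: [Expr [Term [Factor [Prim var]]]]]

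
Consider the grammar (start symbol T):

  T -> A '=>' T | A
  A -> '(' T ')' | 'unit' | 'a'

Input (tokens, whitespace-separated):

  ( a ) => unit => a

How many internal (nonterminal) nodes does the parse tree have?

8

[T [A ( [T [A a]] )] => [T [A unit] => [T [A a]]]]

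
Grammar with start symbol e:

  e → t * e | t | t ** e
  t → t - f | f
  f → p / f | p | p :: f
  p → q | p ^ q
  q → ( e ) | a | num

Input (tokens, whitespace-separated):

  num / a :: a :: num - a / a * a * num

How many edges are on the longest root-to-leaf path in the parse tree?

9

[e [t [t [f [p [q num]] / [f [p [q a]] :: [f [p [q a]] :: [f [p [q num]]]]]]] - [f [p [q a]] / [f [p [q a]]]]] * [e [t [f [p [q a]]]] * [e [t [f [p [q num]]]]]]]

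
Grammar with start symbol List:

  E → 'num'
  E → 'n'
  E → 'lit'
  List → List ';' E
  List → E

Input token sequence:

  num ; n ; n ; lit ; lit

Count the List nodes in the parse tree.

5

[List [List [List [List [List [E num]] ; [E n]] ; [E n]] ; [E lit]] ; [E lit]]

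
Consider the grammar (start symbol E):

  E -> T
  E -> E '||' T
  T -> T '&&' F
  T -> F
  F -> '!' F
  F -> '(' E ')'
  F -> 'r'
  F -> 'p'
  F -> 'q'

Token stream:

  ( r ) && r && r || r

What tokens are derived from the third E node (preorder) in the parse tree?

r

[E [E [T [T [T [F ( [E [T [F r]]] )]] && [F r]] && [F r]]] || [T [F r]]]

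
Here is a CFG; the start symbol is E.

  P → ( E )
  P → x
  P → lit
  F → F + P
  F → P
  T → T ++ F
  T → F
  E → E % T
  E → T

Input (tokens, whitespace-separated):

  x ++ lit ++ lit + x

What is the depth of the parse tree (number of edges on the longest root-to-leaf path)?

[E [T [T [T [F [P x]]] ++ [F [P lit]]] ++ [F [F [P lit]] + [P x]]]]

6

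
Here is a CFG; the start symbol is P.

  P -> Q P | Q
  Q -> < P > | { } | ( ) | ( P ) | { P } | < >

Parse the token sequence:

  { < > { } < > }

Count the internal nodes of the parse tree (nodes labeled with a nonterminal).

[P [Q { [P [Q < >] [P [Q { }] [P [Q < >]]]] }]]

8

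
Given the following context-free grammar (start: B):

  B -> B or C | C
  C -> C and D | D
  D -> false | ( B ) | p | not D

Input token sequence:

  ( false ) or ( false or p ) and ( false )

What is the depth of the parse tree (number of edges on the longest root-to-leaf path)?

8

[B [B [C [D ( [B [C [D false]]] )]]] or [C [C [D ( [B [B [C [D false]]] or [C [D p]]] )]] and [D ( [B [C [D false]]] )]]]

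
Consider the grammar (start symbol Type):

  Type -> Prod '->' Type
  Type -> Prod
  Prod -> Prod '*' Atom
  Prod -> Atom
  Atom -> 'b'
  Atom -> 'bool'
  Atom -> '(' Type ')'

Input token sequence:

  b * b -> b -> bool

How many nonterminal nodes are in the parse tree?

11

[Type [Prod [Prod [Atom b]] * [Atom b]] -> [Type [Prod [Atom b]] -> [Type [Prod [Atom bool]]]]]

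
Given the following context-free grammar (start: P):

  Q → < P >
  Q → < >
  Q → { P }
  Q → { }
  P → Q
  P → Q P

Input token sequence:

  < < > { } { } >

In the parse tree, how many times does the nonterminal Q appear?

[P [Q < [P [Q < >] [P [Q { }] [P [Q { }]]]] >]]

4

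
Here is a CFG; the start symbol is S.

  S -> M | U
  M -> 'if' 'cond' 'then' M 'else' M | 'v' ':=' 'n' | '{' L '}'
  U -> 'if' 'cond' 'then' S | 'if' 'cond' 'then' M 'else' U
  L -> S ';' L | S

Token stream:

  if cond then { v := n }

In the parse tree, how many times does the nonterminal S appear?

3

[S [U if cond then [S [M { [L [S [M v := n]]] }]]]]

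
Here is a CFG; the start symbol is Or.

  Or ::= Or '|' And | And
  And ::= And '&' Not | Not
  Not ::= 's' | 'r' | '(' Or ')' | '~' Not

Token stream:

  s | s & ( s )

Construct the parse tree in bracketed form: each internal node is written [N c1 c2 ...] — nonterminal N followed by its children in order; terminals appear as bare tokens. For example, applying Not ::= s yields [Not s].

Or
Or | And
And | And
Not | And
s | And
s | And & Not
s | Not & Not
s | s & Not
s | s & ( Or )
s | s & ( And )
s | s & ( Not )
s | s & ( s )

[Or [Or [And [Not s]]] | [And [And [Not s]] & [Not ( [Or [And [Not s]]] )]]]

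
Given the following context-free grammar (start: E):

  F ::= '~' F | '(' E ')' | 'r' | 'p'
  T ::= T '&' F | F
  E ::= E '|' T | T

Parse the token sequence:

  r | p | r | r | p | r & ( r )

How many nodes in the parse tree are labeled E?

7

[E [E [E [E [E [E [T [F r]]] | [T [F p]]] | [T [F r]]] | [T [F r]]] | [T [F p]]] | [T [T [F r]] & [F ( [E [T [F r]]] )]]]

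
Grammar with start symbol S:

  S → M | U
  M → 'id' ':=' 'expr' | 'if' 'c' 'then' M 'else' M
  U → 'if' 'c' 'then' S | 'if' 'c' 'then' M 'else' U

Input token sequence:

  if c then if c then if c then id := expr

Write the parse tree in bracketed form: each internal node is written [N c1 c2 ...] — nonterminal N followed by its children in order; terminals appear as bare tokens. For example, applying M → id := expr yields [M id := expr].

[S [U if c then [S [U if c then [S [U if c then [S [M id := expr]]]]]]]]

S
U
if c then S
if c then U
if c then if c then S
if c then if c then U
if c then if c then if c then S
if c then if c then if c then M
if c then if c then if c then id := expr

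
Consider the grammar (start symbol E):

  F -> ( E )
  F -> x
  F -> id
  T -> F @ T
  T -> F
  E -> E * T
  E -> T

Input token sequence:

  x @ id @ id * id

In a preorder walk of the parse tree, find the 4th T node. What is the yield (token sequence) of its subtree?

[E [E [T [F x] @ [T [F id] @ [T [F id]]]]] * [T [F id]]]

id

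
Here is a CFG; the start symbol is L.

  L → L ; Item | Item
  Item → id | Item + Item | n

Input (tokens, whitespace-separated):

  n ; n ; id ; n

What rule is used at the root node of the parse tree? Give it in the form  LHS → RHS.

[L [L [L [L [Item n]] ; [Item n]] ; [Item id]] ; [Item n]]

L → L ; Item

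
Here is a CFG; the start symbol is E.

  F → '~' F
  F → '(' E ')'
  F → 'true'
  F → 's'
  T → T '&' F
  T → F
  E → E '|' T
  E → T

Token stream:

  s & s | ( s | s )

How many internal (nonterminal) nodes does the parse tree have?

14

[E [E [T [T [F s]] & [F s]]] | [T [F ( [E [E [T [F s]]] | [T [F s]]] )]]]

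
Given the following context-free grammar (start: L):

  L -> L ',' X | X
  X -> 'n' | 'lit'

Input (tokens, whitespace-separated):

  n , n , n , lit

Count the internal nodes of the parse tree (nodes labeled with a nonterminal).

[L [L [L [L [X n]] , [X n]] , [X n]] , [X lit]]

8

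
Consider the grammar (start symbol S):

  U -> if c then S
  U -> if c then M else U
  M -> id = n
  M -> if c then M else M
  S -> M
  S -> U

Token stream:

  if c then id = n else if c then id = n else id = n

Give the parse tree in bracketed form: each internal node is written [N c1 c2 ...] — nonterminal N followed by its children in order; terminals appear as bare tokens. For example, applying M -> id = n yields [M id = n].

S
M
if c then M else M
if c then id = n else M
if c then id = n else if c then M else M
if c then id = n else if c then id = n else M
if c then id = n else if c then id = n else id = n

[S [M if c then [M id = n] else [M if c then [M id = n] else [M id = n]]]]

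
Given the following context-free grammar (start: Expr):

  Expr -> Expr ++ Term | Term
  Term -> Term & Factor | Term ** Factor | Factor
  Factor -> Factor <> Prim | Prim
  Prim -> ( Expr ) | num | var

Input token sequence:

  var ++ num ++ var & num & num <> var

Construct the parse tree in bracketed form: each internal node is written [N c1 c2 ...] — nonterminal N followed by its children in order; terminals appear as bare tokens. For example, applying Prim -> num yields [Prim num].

[Expr [Expr [Expr [Term [Factor [Prim var]]]] ++ [Term [Factor [Prim num]]]] ++ [Term [Term [Term [Factor [Prim var]]] & [Factor [Prim num]]] & [Factor [Factor [Prim num]] <> [Prim var]]]]

Expr
Expr ++ Term
Expr ++ Term ++ Term
Term ++ Term ++ Term
Factor ++ Term ++ Term
Prim ++ Term ++ Term
var ++ Term ++ Term
var ++ Factor ++ Term
var ++ Prim ++ Term
var ++ num ++ Term
var ++ num ++ Term & Factor
var ++ num ++ Term & Factor & Factor
var ++ num ++ Factor & Factor & Factor
var ++ num ++ Prim & Factor & Factor
var ++ num ++ var & Factor & Factor
var ++ num ++ var & Prim & Factor
var ++ num ++ var & num & Factor
var ++ num ++ var & num & Factor <> Prim
var ++ num ++ var & num & Prim <> Prim
var ++ num ++ var & num & num <> Prim
var ++ num ++ var & num & num <> var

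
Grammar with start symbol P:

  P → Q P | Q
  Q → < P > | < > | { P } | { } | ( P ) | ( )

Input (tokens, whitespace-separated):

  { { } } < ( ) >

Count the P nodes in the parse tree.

[P [Q { [P [Q { }]] }] [P [Q < [P [Q ( )]] >]]]

4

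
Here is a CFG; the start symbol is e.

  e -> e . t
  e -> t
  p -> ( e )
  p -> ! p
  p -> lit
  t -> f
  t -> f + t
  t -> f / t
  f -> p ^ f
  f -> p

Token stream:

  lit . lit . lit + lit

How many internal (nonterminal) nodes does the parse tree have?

[e [e [e [t [f [p lit]]]] . [t [f [p lit]]]] . [t [f [p lit]] + [t [f [p lit]]]]]

15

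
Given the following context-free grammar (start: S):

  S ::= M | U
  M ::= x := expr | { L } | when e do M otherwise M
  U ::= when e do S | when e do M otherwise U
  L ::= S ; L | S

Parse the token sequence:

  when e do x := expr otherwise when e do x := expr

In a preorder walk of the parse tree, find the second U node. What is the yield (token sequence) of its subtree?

[S [U when e do [M x := expr] otherwise [U when e do [S [M x := expr]]]]]

when e do x := expr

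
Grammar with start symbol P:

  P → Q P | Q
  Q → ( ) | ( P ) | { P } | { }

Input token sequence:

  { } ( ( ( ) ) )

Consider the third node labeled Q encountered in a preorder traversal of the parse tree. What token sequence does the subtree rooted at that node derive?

[P [Q { }] [P [Q ( [P [Q ( [P [Q ( )]] )]] )]]]

( ( ) )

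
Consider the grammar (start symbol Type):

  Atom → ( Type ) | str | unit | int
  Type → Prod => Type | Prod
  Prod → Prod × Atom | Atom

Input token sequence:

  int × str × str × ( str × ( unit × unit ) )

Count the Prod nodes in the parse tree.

8

[Type [Prod [Prod [Prod [Prod [Atom int]] × [Atom str]] × [Atom str]] × [Atom ( [Type [Prod [Prod [Atom str]] × [Atom ( [Type [Prod [Prod [Atom unit]] × [Atom unit]]] )]]] )]]]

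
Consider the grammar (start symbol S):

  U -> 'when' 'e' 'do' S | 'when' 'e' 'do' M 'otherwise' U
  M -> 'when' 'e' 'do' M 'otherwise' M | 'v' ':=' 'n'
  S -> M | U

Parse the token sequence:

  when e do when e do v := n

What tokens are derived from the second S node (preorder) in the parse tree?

[S [U when e do [S [U when e do [S [M v := n]]]]]]

when e do v := n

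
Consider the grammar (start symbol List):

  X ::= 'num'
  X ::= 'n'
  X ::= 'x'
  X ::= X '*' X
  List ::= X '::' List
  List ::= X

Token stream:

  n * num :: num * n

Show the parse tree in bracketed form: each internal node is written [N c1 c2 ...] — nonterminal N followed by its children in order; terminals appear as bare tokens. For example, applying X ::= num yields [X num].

[List [X [X n] * [X num]] :: [List [X [X num] * [X n]]]]

List
X :: List
X * X :: List
n * X :: List
n * num :: List
n * num :: X
n * num :: X * X
n * num :: num * X
n * num :: num * n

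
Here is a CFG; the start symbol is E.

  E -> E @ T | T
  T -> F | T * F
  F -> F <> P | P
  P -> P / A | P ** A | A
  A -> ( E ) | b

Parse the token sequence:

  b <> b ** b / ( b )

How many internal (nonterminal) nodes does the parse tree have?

17

[E [T [F [F [P [A b]]] <> [P [P [P [A b]] ** [A b]] / [A ( [E [T [F [P [A b]]]]] )]]]]]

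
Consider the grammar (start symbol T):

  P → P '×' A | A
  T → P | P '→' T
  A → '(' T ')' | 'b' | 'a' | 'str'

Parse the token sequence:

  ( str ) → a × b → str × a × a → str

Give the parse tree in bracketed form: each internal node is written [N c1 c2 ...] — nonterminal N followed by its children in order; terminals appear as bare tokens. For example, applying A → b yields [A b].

T
P → T
A → T
( T ) → T
( P ) → T
( A ) → T
( str ) → T
( str ) → P → T
( str ) → P × A → T
( str ) → A × A → T
( str ) → a × A → T
( str ) → a × b → T
( str ) → a × b → P → T
( str ) → a × b → P × A → T
( str ) → a × b → P × A × A → T
( str ) → a × b → A × A × A → T
( str ) → a × b → str × A × A → T
( str ) → a × b → str × a × A → T
( str ) → a × b → str × a × a → T
( str ) → a × b → str × a × a → P
( str ) → a × b → str × a × a → A
( str ) → a × b → str × a × a → str

[T [P [A ( [T [P [A str]]] )]] → [T [P [P [A a]] × [A b]] → [T [P [P [P [A str]] × [A a]] × [A a]] → [T [P [A str]]]]]]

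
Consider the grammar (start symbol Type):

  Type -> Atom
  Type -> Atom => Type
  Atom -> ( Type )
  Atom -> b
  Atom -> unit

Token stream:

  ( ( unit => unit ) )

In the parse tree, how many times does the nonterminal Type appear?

[Type [Atom ( [Type [Atom ( [Type [Atom unit] => [Type [Atom unit]]] )]] )]]

4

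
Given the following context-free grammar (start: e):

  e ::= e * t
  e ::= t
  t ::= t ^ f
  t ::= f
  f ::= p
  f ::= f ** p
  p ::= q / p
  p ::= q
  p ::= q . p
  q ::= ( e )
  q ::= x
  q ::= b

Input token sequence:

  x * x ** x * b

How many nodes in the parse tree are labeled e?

[e [e [e [t [f [p [q x]]]]] * [t [f [f [p [q x]]] ** [p [q x]]]]] * [t [f [p [q b]]]]]

3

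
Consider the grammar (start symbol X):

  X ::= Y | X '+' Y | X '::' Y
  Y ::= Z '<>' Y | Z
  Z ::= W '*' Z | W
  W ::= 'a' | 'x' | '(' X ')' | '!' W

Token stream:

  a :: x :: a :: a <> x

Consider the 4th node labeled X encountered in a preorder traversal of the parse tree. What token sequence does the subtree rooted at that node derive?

[X [X [X [X [Y [Z [W a]]]] :: [Y [Z [W x]]]] :: [Y [Z [W a]]]] :: [Y [Z [W a]] <> [Y [Z [W x]]]]]

a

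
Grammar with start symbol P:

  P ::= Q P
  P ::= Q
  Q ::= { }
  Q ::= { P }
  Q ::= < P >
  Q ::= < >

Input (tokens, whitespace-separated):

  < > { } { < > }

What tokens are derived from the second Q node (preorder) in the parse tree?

{ }

[P [Q < >] [P [Q { }] [P [Q { [P [Q < >]] }]]]]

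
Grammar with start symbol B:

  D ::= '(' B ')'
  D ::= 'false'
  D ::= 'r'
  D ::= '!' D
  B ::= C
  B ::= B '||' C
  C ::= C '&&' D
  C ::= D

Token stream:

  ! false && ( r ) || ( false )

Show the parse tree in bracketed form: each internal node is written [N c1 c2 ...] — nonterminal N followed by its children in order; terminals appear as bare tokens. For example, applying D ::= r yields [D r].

B
B || C
C || C
C && D || C
D && D || C
! D && D || C
! false && D || C
! false && ( B ) || C
! false && ( C ) || C
! false && ( D ) || C
! false && ( r ) || C
! false && ( r ) || D
! false && ( r ) || ( B )
! false && ( r ) || ( C )
! false && ( r ) || ( D )
! false && ( r ) || ( false )

[B [B [C [C [D ! [D false]]] && [D ( [B [C [D r]]] )]]] || [C [D ( [B [C [D false]]] )]]]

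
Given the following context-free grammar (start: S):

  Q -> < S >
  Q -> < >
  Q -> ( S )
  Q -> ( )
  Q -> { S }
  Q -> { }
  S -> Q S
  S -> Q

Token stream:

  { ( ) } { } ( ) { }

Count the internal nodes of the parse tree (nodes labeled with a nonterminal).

10

[S [Q { [S [Q ( )]] }] [S [Q { }] [S [Q ( )] [S [Q { }]]]]]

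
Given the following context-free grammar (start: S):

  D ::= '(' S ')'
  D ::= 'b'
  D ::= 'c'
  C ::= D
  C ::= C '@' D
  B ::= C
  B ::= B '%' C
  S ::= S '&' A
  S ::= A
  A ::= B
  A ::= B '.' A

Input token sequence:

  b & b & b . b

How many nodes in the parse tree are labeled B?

4

[S [S [S [A [B [C [D b]]]]] & [A [B [C [D b]]]]] & [A [B [C [D b]]] . [A [B [C [D b]]]]]]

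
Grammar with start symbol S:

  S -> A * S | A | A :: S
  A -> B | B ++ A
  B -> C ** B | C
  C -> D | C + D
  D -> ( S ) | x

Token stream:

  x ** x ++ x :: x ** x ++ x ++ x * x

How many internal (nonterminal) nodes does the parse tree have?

[S [A [B [C [D x]] ** [B [C [D x]]]] ++ [A [B [C [D x]]]]] :: [S [A [B [C [D x]] ** [B [C [D x]]]] ++ [A [B [C [D x]]] ++ [A [B [C [D x]]]]]] * [S [A [B [C [D x]]]]]]]

33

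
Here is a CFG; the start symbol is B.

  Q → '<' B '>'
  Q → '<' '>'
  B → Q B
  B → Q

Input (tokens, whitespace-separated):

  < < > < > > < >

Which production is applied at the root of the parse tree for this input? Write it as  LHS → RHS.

B → Q B

[B [Q < [B [Q < >] [B [Q < >]]] >] [B [Q < >]]]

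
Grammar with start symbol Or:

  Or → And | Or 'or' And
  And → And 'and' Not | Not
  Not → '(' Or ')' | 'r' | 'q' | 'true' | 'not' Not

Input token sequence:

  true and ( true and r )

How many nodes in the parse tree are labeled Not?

4

[Or [And [And [Not true]] and [Not ( [Or [And [And [Not true]] and [Not r]]] )]]]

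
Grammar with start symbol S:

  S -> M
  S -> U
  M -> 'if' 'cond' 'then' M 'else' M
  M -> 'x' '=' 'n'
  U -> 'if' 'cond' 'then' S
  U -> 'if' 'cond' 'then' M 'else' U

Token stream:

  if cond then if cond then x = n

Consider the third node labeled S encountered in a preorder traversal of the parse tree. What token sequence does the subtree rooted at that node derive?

[S [U if cond then [S [U if cond then [S [M x = n]]]]]]

x = n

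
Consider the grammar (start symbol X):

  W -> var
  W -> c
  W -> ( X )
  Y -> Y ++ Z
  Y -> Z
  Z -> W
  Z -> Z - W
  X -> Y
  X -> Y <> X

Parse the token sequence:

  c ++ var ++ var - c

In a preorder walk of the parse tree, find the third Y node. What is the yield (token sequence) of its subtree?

[X [Y [Y [Y [Z [W c]]] ++ [Z [W var]]] ++ [Z [Z [W var]] - [W c]]]]

c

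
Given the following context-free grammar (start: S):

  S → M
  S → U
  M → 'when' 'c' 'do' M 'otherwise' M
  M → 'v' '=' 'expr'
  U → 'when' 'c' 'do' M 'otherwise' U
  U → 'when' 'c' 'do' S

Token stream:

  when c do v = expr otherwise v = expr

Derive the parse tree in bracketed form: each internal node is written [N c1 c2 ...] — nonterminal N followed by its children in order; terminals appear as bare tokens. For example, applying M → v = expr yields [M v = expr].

[S [M when c do [M v = expr] otherwise [M v = expr]]]

S
M
when c do M otherwise M
when c do v = expr otherwise M
when c do v = expr otherwise v = expr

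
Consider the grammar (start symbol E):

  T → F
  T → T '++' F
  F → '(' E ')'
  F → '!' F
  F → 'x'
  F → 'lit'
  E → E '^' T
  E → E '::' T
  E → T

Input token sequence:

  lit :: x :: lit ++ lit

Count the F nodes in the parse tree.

4

[E [E [E [T [F lit]]] :: [T [F x]]] :: [T [T [F lit]] ++ [F lit]]]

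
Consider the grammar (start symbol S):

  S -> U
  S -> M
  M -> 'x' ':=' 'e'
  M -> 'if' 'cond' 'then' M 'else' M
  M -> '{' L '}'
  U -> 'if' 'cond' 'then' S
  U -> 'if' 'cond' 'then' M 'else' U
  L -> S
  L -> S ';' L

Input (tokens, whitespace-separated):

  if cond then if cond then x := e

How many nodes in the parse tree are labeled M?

1

[S [U if cond then [S [U if cond then [S [M x := e]]]]]]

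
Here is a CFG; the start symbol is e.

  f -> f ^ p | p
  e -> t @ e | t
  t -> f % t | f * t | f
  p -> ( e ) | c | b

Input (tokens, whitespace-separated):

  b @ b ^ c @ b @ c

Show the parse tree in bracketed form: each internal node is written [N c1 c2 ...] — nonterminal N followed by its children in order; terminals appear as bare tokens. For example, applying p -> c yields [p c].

e
t @ e
f @ e
p @ e
b @ e
b @ t @ e
b @ f @ e
b @ f ^ p @ e
b @ p ^ p @ e
b @ b ^ p @ e
b @ b ^ c @ e
b @ b ^ c @ t @ e
b @ b ^ c @ f @ e
b @ b ^ c @ p @ e
b @ b ^ c @ b @ e
b @ b ^ c @ b @ t
b @ b ^ c @ b @ f
b @ b ^ c @ b @ p
b @ b ^ c @ b @ c

[e [t [f [p b]]] @ [e [t [f [f [p b]] ^ [p c]]] @ [e [t [f [p b]]] @ [e [t [f [p c]]]]]]]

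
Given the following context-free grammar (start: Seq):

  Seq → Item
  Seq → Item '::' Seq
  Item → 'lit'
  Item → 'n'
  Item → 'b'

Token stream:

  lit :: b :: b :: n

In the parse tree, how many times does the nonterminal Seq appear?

4

[Seq [Item lit] :: [Seq [Item b] :: [Seq [Item b] :: [Seq [Item n]]]]]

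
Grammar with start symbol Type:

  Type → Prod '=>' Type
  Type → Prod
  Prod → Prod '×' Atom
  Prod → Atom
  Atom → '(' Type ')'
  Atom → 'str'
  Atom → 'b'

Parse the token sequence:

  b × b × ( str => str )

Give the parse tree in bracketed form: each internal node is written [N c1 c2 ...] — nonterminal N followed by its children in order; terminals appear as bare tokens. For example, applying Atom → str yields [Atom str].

Type
Prod
Prod × Atom
Prod × Atom × Atom
Atom × Atom × Atom
b × Atom × Atom
b × b × Atom
b × b × ( Type )
b × b × ( Prod => Type )
b × b × ( Atom => Type )
b × b × ( str => Type )
b × b × ( str => Prod )
b × b × ( str => Atom )
b × b × ( str => str )

[Type [Prod [Prod [Prod [Atom b]] × [Atom b]] × [Atom ( [Type [Prod [Atom str]] => [Type [Prod [Atom str]]]] )]]]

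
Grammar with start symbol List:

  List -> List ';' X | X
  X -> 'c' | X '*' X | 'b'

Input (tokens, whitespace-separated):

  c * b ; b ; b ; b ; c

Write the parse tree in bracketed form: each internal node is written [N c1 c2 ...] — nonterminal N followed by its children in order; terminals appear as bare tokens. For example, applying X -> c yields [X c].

[List [List [List [List [List [X [X c] * [X b]]] ; [X b]] ; [X b]] ; [X b]] ; [X c]]

List
List ; X
List ; X ; X
List ; X ; X ; X
List ; X ; X ; X ; X
X ; X ; X ; X ; X
X * X ; X ; X ; X ; X
c * X ; X ; X ; X ; X
c * b ; X ; X ; X ; X
c * b ; b ; X ; X ; X
c * b ; b ; b ; X ; X
c * b ; b ; b ; b ; X
c * b ; b ; b ; b ; c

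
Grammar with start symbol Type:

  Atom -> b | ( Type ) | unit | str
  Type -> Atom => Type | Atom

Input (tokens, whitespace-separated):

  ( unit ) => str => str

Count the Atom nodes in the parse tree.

4

[Type [Atom ( [Type [Atom unit]] )] => [Type [Atom str] => [Type [Atom str]]]]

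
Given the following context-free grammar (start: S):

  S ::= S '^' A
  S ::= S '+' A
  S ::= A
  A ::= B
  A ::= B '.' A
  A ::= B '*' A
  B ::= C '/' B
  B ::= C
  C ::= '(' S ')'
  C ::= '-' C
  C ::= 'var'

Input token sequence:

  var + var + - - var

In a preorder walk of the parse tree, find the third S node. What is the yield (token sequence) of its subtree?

[S [S [S [A [B [C var]]]] + [A [B [C var]]]] + [A [B [C - [C - [C var]]]]]]

var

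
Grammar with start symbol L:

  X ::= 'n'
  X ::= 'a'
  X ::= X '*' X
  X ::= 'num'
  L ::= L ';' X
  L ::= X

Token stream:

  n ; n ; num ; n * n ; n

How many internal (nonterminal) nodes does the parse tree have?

[L [L [L [L [L [X n]] ; [X n]] ; [X num]] ; [X [X n] * [X n]]] ; [X n]]

12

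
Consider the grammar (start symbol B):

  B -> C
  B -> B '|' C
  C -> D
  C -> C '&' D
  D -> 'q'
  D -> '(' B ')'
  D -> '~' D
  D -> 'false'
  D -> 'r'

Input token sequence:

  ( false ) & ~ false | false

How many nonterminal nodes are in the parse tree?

12

[B [B [C [C [D ( [B [C [D false]]] )]] & [D ~ [D false]]]] | [C [D false]]]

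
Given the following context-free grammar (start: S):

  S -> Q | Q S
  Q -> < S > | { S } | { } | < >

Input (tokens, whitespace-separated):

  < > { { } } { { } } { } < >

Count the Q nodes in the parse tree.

[S [Q < >] [S [Q { [S [Q { }]] }] [S [Q { [S [Q { }]] }] [S [Q { }] [S [Q < >]]]]]]

7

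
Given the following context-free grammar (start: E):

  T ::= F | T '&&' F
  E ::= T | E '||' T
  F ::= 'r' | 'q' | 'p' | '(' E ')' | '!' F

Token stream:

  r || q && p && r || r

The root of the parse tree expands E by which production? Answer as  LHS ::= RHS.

[E [E [E [T [F r]]] || [T [T [T [F q]] && [F p]] && [F r]]] || [T [F r]]]

E ::= E '||' T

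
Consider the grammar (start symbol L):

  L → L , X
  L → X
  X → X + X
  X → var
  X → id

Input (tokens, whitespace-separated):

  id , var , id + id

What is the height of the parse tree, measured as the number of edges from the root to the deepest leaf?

4

[L [L [L [X id]] , [X var]] , [X [X id] + [X id]]]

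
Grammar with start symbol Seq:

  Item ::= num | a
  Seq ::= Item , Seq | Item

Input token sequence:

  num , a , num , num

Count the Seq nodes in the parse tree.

[Seq [Item num] , [Seq [Item a] , [Seq [Item num] , [Seq [Item num]]]]]

4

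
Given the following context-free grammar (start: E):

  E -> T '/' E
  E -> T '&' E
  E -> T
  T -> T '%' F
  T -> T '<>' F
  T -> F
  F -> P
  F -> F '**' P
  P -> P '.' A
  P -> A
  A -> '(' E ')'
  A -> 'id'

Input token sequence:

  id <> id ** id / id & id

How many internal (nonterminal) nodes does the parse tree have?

[E [T [T [F [P [A id]]]] <> [F [F [P [A id]]] ** [P [A id]]]] / [E [T [F [P [A id]]]] & [E [T [F [P [A id]]]]]]]

22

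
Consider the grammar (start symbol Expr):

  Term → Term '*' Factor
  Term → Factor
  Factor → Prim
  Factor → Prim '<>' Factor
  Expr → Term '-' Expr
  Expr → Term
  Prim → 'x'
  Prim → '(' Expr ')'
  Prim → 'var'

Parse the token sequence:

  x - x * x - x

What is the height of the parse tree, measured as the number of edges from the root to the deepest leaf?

6

[Expr [Term [Factor [Prim x]]] - [Expr [Term [Term [Factor [Prim x]]] * [Factor [Prim x]]] - [Expr [Term [Factor [Prim x]]]]]]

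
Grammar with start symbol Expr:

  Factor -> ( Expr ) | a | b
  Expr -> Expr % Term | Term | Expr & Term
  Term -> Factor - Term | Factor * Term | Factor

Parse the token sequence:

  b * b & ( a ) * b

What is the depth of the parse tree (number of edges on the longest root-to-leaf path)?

[Expr [Expr [Term [Factor b] * [Term [Factor b]]]] & [Term [Factor ( [Expr [Term [Factor a]]] )] * [Term [Factor b]]]]

6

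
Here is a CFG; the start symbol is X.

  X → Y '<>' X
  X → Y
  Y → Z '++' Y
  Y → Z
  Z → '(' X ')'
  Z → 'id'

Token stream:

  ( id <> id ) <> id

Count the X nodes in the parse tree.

[X [Y [Z ( [X [Y [Z id]] <> [X [Y [Z id]]]] )]] <> [X [Y [Z id]]]]

4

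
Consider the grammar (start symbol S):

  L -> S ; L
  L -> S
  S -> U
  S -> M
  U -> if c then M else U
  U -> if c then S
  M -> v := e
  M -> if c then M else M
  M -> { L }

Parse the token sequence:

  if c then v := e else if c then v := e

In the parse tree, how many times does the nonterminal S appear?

[S [U if c then [M v := e] else [U if c then [S [M v := e]]]]]

2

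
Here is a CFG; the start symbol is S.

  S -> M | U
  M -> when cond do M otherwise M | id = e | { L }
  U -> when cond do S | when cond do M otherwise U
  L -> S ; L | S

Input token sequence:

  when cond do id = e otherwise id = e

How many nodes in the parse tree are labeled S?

[S [M when cond do [M id = e] otherwise [M id = e]]]

1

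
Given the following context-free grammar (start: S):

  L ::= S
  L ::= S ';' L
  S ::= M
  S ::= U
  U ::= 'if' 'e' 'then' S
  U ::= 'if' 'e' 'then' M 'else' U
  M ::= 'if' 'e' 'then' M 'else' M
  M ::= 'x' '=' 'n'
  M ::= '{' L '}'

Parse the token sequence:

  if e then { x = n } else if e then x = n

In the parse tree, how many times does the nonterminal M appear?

3

[S [U if e then [M { [L [S [M x = n]]] }] else [U if e then [S [M x = n]]]]]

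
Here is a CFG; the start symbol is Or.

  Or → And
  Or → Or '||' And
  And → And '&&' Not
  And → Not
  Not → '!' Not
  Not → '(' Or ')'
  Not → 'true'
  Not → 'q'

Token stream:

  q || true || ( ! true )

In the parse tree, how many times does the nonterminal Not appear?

5

[Or [Or [Or [And [Not q]]] || [And [Not true]]] || [And [Not ( [Or [And [Not ! [Not true]]]] )]]]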